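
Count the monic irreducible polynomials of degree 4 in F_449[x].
There are 10160690400 monic irreducible polynomials of degree 4 over F_449

Each element of F_{449^4} that lies in no proper subfield is a root of exactly one monic irreducible of degree 4 over F_449, and each such polynomial has 4 distinct roots in F_{449^4}. By Möbius inversion the count is N_449(4) = (1/4) Σ_{d|4} μ(4/d) · 449^d = (1/4)(μ(4)·449^1 + μ(2)·449^2 + μ(1)·449^4) = 40642761600/4 = 10160690400.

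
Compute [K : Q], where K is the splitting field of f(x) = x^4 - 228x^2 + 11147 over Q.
[K : Q] = 4

Solving the quadratic in x^2: x^2 = (228 ± √(228^2 - 4·11147))/2 = (228 ± √7396)/2 = (228 ± 86)/2, giving x^2 = 157 or x^2 = 71. So f(x) = (x^2 - 157)(x^2 - 71) and the roots of f are ±√157, ±√71. Hence the splitting field is K = Q(√157, √71). Since 157 and 71 are distinct squarefree integers > 1, their product 11147 is not a perfect square, so √71 ∉ Q(√157). By the tower law [K:Q] = [Q(√157,√71):Q(√157)] · [Q(√157):Q] = 2 · 2 = 4.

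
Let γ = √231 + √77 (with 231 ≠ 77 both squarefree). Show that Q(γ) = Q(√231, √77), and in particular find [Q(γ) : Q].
[Q(γ) : Q] = 4 (equivalently, Q(γ) = Q(√231, √77))

Obviously Q(γ) ⊆ Q(√231, √77), and [Q(√231, √77):Q] = 4 (since 231, 77 are distinct squarefree integers > 1 with 17787 not a perfect square). To show equality we compute the minimal polynomial of γ. From γ = √231 + √77: γ^2 = 231 + 2√(17787) + 77 = 308 + 2√(17787), so γ^2 - 308 = 2√(17787); squaring, (γ^2 - 308)^2 = 4·17787, i.e. γ^4 - 616γ^2 + 94864 - 71148 = 0, i.e. γ^4 - 616γ^2 + 23716 = 0. So γ is a root of x^4 - 616x^2 + 23716. This polynomial is irreducible over Q: it has no rational root (each ±√231 ± √77 is irrational), and any factorization into two quadratics over Q would force √(17787) ∈ Q (pairing opposite roots) or √231, √77 ∈ Q (other pairings), all impossible. Hence [Q(γ):Q] = 4 = [Q(√231, √77):Q], so Q(γ) = Q(√231, √77).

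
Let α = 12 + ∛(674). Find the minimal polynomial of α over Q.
m_α(x) = x^3 - 36x^2 + 432x - 2402

Set β = α - 12 = ∛(674), so β^3 = 674. Then (α - 12)^3 - 674 = 0, i.e. α is a root of g(x) = (x - 12)^3 - 674 = x^3 - 36x^2 + 432x - 2402. Since g(x) = h(x - 12) where h(x) = x^3 - 674, and h is irreducible over Q (because 674 is not a perfect cube, so h has no rational root, and a monic cubic with no rational root is irreducible), g is also irreducible (irreducibility is preserved under the substitution x → x - 12). Hence m_α(x) = x^3 - 36x^2 + 432x - 2402.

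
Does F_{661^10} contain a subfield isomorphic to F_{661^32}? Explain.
No: F_{661^32} is not a subfield of F_{661^10}

F_{p^m} embeds in F_{p^n} iff m | n. Here 32 ∤ 10 (since 10 = 0·32 + 10 with remainder 10 ≠ 0), so F_{661^32} is not a subfield of F_{661^10}. Equivalently: if it were, the tower law would give 32 = [F_{661^32}:F_661] dividing [F_{661^10}:F_661] = 10, contradiction.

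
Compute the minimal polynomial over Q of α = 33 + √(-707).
m_α(x) = x^2 - 66x + 1796

From α - 33 = √(-707), squaring gives (α - 33)^2 = -707, i.e. α^2 - 66α + 1089 = -707, so α^2 - 66α + 1796 = 0. The discriminant of x^2 - 66x + 1796 is (-66)^2 - 4·(1796) = 4356 - 7184 = -2828, and 4·(-707) is not a perfect square in Q since -707 is squarefree and ≠ 1. Hence x^2 - 66x + 1796 is irreducible over Q and is the minimal polynomial of α.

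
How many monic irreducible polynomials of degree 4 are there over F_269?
There are 1309010490 monic irreducible polynomials of degree 4 over F_269

Each element of F_{269^4} that lies in no proper subfield is a root of exactly one monic irreducible of degree 4 over F_269, and each such polynomial has 4 distinct roots in F_{269^4}. By Möbius inversion the count is N_269(4) = (1/4) Σ_{d|4} μ(4/d) · 269^d = (1/4)(μ(4)·269^1 + μ(2)·269^2 + μ(1)·269^4) = 5236041960/4 = 1309010490.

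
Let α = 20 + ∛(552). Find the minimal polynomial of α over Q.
m_α(x) = x^3 - 60x^2 + 1200x - 8552

Set β = α - 20 = ∛(552), so β^3 = 552. Then (α - 20)^3 - 552 = 0, i.e. α is a root of g(x) = (x - 20)^3 - 552 = x^3 - 60x^2 + 1200x - 8552. Since g(x) = h(x - 20) where h(x) = x^3 - 552, and h is irreducible over Q (because 552 is not a perfect cube, so h has no rational root, and a monic cubic with no rational root is irreducible), g is also irreducible (irreducibility is preserved under the substitution x → x - 20). Hence m_α(x) = x^3 - 60x^2 + 1200x - 8552.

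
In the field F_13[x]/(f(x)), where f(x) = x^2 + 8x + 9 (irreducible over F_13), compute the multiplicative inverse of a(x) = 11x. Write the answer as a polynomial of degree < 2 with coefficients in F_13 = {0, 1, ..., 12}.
a(x)^(-1) ≡ 8x + 12 (mod f(x))

Since f is irreducible over F_13, F_13[x]/(f) is a field and a(x) ≠ 0 has an inverse. Apply the extended Euclidean algorithm to f(x) and a(x) in F_13[x]: f(x) = (6x + 9)·a(x) + (9). The last nonzero remainder is the constant 9 = gcd(f, a) in F_13. Back-substituting through the division chain expresses 9 = s(x)·a(x) + t(x)·f(x) with s(x) ≡ 7x + 4 (mod f), so (7x + 4)·a(x) ≡ 9 (mod f). Multiplying by 9^(-1) ≡ 3 in F_13 gives a(x)^(-1) ≡ 3·(7x + 4) ≡ 8x + 12 (mod f). Check: (11x)·(8x + 12) = 10x^2 + 2x ≡ 1 (mod x^2 + 8x + 9).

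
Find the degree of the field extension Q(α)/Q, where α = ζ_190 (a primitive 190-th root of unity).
[Q(α):Q] = 72

The minimal polynomial of ζ_190 over Q is the 190-th cyclotomic polynomial Φ_190(x), which is irreducible over Q and has degree φ(190) = 72. Hence [Q(α):Q] = φ(190) = 72.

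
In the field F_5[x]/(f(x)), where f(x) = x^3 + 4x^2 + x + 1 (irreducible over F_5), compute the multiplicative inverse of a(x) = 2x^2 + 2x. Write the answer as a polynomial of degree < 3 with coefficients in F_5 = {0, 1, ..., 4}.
a(x)^(-1) ≡ 3x^2 + x (mod f(x))

Since f is irreducible over F_5, F_5[x]/(f) is a field and a(x) ≠ 0 has an inverse. Apply the extended Euclidean algorithm to f(x) and a(x) in F_5[x]: f(x) = (3x + 4)·a(x) + (3x + 1);  a(x) = (4x + 1)·(3x + 1) + (4). The last nonzero remainder is the constant 4 = gcd(f, a) in F_5. Back-substituting through the division chain expresses 4 = s(x)·a(x) + t(x)·f(x) with s(x) ≡ 2x^2 + 4x (mod f), so (2x^2 + 4x)·a(x) ≡ 4 (mod f). Multiplying by 4^(-1) ≡ 4 in F_5 gives a(x)^(-1) ≡ 4·(2x^2 + 4x) ≡ 3x^2 + x (mod f). Check: (2x^2 + 2x)·(3x^2 + x) = x^4 + 3x^3 + 2x^2 ≡ 1 (mod x^3 + 4x^2 + x + 1).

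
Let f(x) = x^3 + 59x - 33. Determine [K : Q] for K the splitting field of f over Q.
[K : Q] = 6

By the rational root test, any rational root of the monic integer polynomial f(x) = x^3 + 59x - 33 must be an integer dividing the constant term -33, i.e. one of ±{1, 3, 11, 33}. Evaluating: f(1) = 27, f(-1) = -93, f(3) = 171, f(-3) = -237, f(11) = 1947, f(-11) = -2013, f(33) = 37851, f(-33) = -37917; none is 0, so f has no rational root and is therefore irreducible over Q (a cubic with no linear factor over a field is irreducible). For an irreducible cubic, the Galois group is A_3 or S_3 according as the discriminant disc(f) = -4a^3 - 27b^2 = -4·(59)^3 - 27·(-33)^2 = -850919 is or is not a square in Q. Here disc(f) = -850919 is not a perfect square in Q, so the Galois group of f over Q is not contained in A_3 and must be all of S_3. The splitting field has degree |S_3| = 6 over Q, so [K : Q] = 6.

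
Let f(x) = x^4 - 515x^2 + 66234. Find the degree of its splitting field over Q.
[K : Q] = 4

Solving the quadratic in x^2: x^2 = (515 ± √(515^2 - 4·66234))/2 = (515 ± √289)/2 = (515 ± 17)/2, giving x^2 = 249 or x^2 = 266. So f(x) = (x^2 - 249)(x^2 - 266) and the roots of f are ±√249, ±√266. Hence the splitting field is K = Q(√249, √266). Since 249 and 266 are distinct squarefree integers > 1, their product 66234 is not a perfect square, so √266 ∉ Q(√249). By the tower law [K:Q] = [Q(√249,√266):Q(√249)] · [Q(√249):Q] = 2 · 2 = 4.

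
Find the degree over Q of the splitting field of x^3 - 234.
[K : Q] = 6

The roots of x^3 - 234 are ∛234, ω∛234, ω^2∛234 where ω = e^(2πi/3) is a primitive cube root of unity, so K = Q(∛234, ω). Now [Q(∛234):Q] = 3 (since 234 is not a perfect cube, x^3 - 234 is irreducible) and [Q(ω):Q] = 2. Both 2 and 3 divide [K:Q], and [K:Q] ≤ 3·2 = 6, so [K:Q] = 6. (Equivalently: Q(∛234) ⊂ R but ω ∉ R, so [K : Q(∛234)] = 2.)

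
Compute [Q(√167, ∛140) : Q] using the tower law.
[Q(√167, ∛140) : Q] = 6

Let L = Q(√167, ∛140). Since Q(√167) ⊂ L and [Q(√167):Q] = 2, the tower law gives 2 | [L:Q]. Likewise Q(∛140) ⊂ L with [Q(∛140):Q] = 3 (because 140 is not a perfect cube), so 3 | [L:Q]. As gcd(2,3) = 1, [L:Q] is divisible by 6. Conversely L is generated over Q by √167 and ∛140, so [L:Q] ≤ 2·3 = 6. Therefore [Q(√167, ∛140) : Q] = 6.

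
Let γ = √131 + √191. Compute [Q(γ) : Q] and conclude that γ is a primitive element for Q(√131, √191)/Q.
[Q(γ) : Q] = 4 (equivalently, Q(γ) = Q(√131, √191))

Obviously Q(γ) ⊆ Q(√131, √191), and [Q(√131, √191):Q] = 4 (since 131, 191 are distinct squarefree integers > 1 with 25021 not a perfect square). To show equality we compute the minimal polynomial of γ. From γ = √131 + √191: γ^2 = 131 + 2√(25021) + 191 = 322 + 2√(25021), so γ^2 - 322 = 2√(25021); squaring, (γ^2 - 322)^2 = 4·25021, i.e. γ^4 - 644γ^2 + 103684 - 100084 = 0, i.e. γ^4 - 644γ^2 + 3600 = 0. So γ is a root of x^4 - 644x^2 + 3600. This polynomial is irreducible over Q: it has no rational root (each ±√131 ± √191 is irrational), and any factorization into two quadratics over Q would force √(25021) ∈ Q (pairing opposite roots) or √131, √191 ∈ Q (other pairings), all impossible. Hence [Q(γ):Q] = 4 = [Q(√131, √191):Q], so Q(γ) = Q(√131, √191).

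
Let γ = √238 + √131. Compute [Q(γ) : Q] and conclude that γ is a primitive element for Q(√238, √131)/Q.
[Q(γ) : Q] = 4 (equivalently, Q(γ) = Q(√238, √131))

Obviously Q(γ) ⊆ Q(√238, √131), and [Q(√238, √131):Q] = 4 (since 238, 131 are distinct squarefree integers > 1 with 31178 not a perfect square). To show equality we compute the minimal polynomial of γ. From γ = √238 + √131: γ^2 = 238 + 2√(31178) + 131 = 369 + 2√(31178), so γ^2 - 369 = 2√(31178); squaring, (γ^2 - 369)^2 = 4·31178, i.e. γ^4 - 738γ^2 + 136161 - 124712 = 0, i.e. γ^4 - 738γ^2 + 11449 = 0. So γ is a root of x^4 - 738x^2 + 11449. This polynomial is irreducible over Q: it has no rational root (each ±√238 ± √131 is irrational), and any factorization into two quadratics over Q would force √(31178) ∈ Q (pairing opposite roots) or √238, √131 ∈ Q (other pairings), all impossible. Hence [Q(γ):Q] = 4 = [Q(√238, √131):Q], so Q(γ) = Q(√238, √131).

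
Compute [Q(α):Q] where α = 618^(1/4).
[Q(α):Q] = 4

α is a root of x^4 - 618. By Eisenstein's criterion at the prime p = 2 (which divides the constant term 618 but p^2 = 4 does not, since 618 is squarefree), x^4 - 618 is irreducible over Q. Hence [Q(α):Q] = 4.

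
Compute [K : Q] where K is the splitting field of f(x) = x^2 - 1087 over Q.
[K : Q] = 2

f(x) = x^2 - 1087 factors as (x - √1087)(x + √1087). The splitting field is K = Q(√1087). Since 1087 is squarefree and > 1, it is not a perfect square, so x^2 - 1087 is irreducible over Q and [Q(√1087) : Q] = 2. Hence [K : Q] = 2.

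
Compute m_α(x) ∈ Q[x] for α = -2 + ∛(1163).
m_α(x) = x^3 + 6x^2 + 12x - 1155

Set β = α + 2 = ∛(1163), so β^3 = 1163. Then (α + 2)^3 - 1163 = 0, i.e. α is a root of g(x) = (x + 2)^3 - 1163 = x^3 + 6x^2 + 12x - 1155. Since g(x) = h(x + 2) where h(x) = x^3 - 1163, and h is irreducible over Q (because 1163 is not a perfect cube, so h has no rational root, and a monic cubic with no rational root is irreducible), g is also irreducible (irreducibility is preserved under the substitution x → x + 2). Hence m_α(x) = x^3 + 6x^2 + 12x - 1155.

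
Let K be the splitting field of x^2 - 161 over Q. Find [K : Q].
[K : Q] = 2

f(x) = x^2 - 161 factors as (x - √161)(x + √161). The splitting field is K = Q(√161). Since 161 is squarefree and > 1, it is not a perfect square, so x^2 - 161 is irreducible over Q and [Q(√161) : Q] = 2. Hence [K : Q] = 2.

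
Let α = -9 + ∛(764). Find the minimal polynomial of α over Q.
m_α(x) = x^3 + 27x^2 + 243x - 35

Set β = α + 9 = ∛(764), so β^3 = 764. Then (α + 9)^3 - 764 = 0, i.e. α is a root of g(x) = (x + 9)^3 - 764 = x^3 + 27x^2 + 243x - 35. Since g(x) = h(x + 9) where h(x) = x^3 - 764, and h is irreducible over Q (because 764 is not a perfect cube, so h has no rational root, and a monic cubic with no rational root is irreducible), g is also irreducible (irreducibility is preserved under the substitution x → x + 9). Hence m_α(x) = x^3 + 27x^2 + 243x - 35.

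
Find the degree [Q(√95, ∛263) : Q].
[Q(√95, ∛263) : Q] = 6

Let L = Q(√95, ∛263). Since Q(√95) ⊂ L and [Q(√95):Q] = 2, the tower law gives 2 | [L:Q]. Likewise Q(∛263) ⊂ L with [Q(∛263):Q] = 3 (because 263 is not a perfect cube), so 3 | [L:Q]. As gcd(2,3) = 1, [L:Q] is divisible by 6. Conversely L is generated over Q by √95 and ∛263, so [L:Q] ≤ 2·3 = 6. Therefore [Q(√95, ∛263) : Q] = 6.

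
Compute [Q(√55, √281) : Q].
[Q(√55, √281) : Q] = 4

[Q(√55):Q] = 2 (min poly x^2 - 55, irreducible since 55 is squarefree > 1). For the top step, suppose √281 ∈ Q(√55), say √281 = c + d√55 with c, d ∈ Q. Squaring: 281 = c^2 + 55d^2 + 2cd√55. Since √55 ∉ Q this forces 2cd = 0. If d = 0 then √281 = c ∈ Q, contradicting 281 squarefree > 1. If c = 0 then 281 = 55d^2, so 55·281 = (55d)^2 is a perfect square in Q — but 55·281 = 15455 is not a perfect square (since 55 and 281 are distinct squarefree integers). Contradiction. Hence √281 ∉ Q(√55), so x^2 - 281 stays irreducible over Q(√55) and [Q(√55, √281) : Q(√55)] = 2. By the tower law, [Q(√55, √281) : Q] = 2 · 2 = 4.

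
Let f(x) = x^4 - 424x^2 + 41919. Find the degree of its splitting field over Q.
[K : Q] = 4

Solving the quadratic in x^2: x^2 = (424 ± √(424^2 - 4·41919))/2 = (424 ± √12100)/2 = (424 ± 110)/2, giving x^2 = 157 or x^2 = 267. So f(x) = (x^2 - 157)(x^2 - 267) and the roots of f are ±√157, ±√267. Hence the splitting field is K = Q(√157, √267). Since 157 and 267 are distinct squarefree integers > 1, their product 41919 is not a perfect square, so √267 ∉ Q(√157). By the tower law [K:Q] = [Q(√157,√267):Q(√157)] · [Q(√157):Q] = 2 · 2 = 4.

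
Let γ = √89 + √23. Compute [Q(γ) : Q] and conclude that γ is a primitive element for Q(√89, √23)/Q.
[Q(γ) : Q] = 4 (equivalently, Q(γ) = Q(√89, √23))

Obviously Q(γ) ⊆ Q(√89, √23), and [Q(√89, √23):Q] = 4 (since 89, 23 are distinct squarefree integers > 1 with 2047 not a perfect square). To show equality we compute the minimal polynomial of γ. From γ = √89 + √23: γ^2 = 89 + 2√(2047) + 23 = 112 + 2√(2047), so γ^2 - 112 = 2√(2047); squaring, (γ^2 - 112)^2 = 4·2047, i.e. γ^4 - 224γ^2 + 12544 - 8188 = 0, i.e. γ^4 - 224γ^2 + 4356 = 0. So γ is a root of x^4 - 224x^2 + 4356. This polynomial is irreducible over Q: it has no rational root (each ±√89 ± √23 is irrational), and any factorization into two quadratics over Q would force √(2047) ∈ Q (pairing opposite roots) or √89, √23 ∈ Q (other pairings), all impossible. Hence [Q(γ):Q] = 4 = [Q(√89, √23):Q], so Q(γ) = Q(√89, √23).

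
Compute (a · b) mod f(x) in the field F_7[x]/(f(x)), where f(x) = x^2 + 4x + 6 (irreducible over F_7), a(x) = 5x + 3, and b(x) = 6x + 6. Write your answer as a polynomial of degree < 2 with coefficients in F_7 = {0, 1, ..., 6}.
a · b ≡ 5x + 6 (mod f(x))

Multiply in F_7[x]: a(x)·b(x) = (5x + 3)·(6x + 6) = 2x^2 + 6x + 4. This has degree ≥ 2, so divide by f(x) over F_7: 2x^2 + 6x + 4 = (2)·(x^2 + 4x + 6) + (5x + 6). Hence a·b ≡ 5x + 6 (mod f). (F_7[x]/(f) is a field with 7^2 = 49 elements since f is irreducible of degree 2.)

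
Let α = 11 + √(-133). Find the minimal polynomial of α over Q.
m_α(x) = x^2 - 22x + 254

From α - 11 = √(-133), squaring gives (α - 11)^2 = -133, i.e. α^2 - 22α + 121 = -133, so α^2 - 22α + 254 = 0. The discriminant of x^2 - 22x + 254 is (-22)^2 - 4·(254) = 484 - 1016 = -532, and 4·(-133) is not a perfect square in Q since -133 is squarefree and ≠ 1. Hence x^2 - 22x + 254 is irreducible over Q and is the minimal polynomial of α.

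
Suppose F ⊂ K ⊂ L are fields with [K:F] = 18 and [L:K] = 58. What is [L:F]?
[L:F] = 1044

The tower law says that for any tower of field extensions F ⊂ K ⊂ L with finite degrees, [L:F] = [L:K] · [K:F]. Here this gives [L:F] = 58 · 18 = 1044.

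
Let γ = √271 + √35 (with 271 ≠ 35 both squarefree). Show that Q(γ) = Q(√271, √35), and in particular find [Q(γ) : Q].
[Q(γ) : Q] = 4 (equivalently, Q(γ) = Q(√271, √35))

Obviously Q(γ) ⊆ Q(√271, √35), and [Q(√271, √35):Q] = 4 (since 271, 35 are distinct squarefree integers > 1 with 9485 not a perfect square). To show equality we compute the minimal polynomial of γ. From γ = √271 + √35: γ^2 = 271 + 2√(9485) + 35 = 306 + 2√(9485), so γ^2 - 306 = 2√(9485); squaring, (γ^2 - 306)^2 = 4·9485, i.e. γ^4 - 612γ^2 + 93636 - 37940 = 0, i.e. γ^4 - 612γ^2 + 55696 = 0. So γ is a root of x^4 - 612x^2 + 55696. This polynomial is irreducible over Q: it has no rational root (each ±√271 ± √35 is irrational), and any factorization into two quadratics over Q would force √(9485) ∈ Q (pairing opposite roots) or √271, √35 ∈ Q (other pairings), all impossible. Hence [Q(γ):Q] = 4 = [Q(√271, √35):Q], so Q(γ) = Q(√271, √35).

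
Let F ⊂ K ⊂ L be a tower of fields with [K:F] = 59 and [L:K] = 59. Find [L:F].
[L:F] = 3481

The tower law says that for any tower of field extensions F ⊂ K ⊂ L with finite degrees, [L:F] = [L:K] · [K:F]. Here this gives [L:F] = 59 · 59 = 3481.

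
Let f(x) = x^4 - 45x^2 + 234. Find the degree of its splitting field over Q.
[K : Q] = 4

Solving the quadratic in x^2: x^2 = (45 ± √(45^2 - 4·234))/2 = (45 ± √1089)/2 = (45 ± 33)/2, giving x^2 = 39 or x^2 = 6. So f(x) = (x^2 - 39)(x^2 - 6) and the roots of f are ±√39, ±√6. Hence the splitting field is K = Q(√39, √6). Since 39 and 6 are distinct squarefree integers > 1, their product 234 is not a perfect square, so √6 ∉ Q(√39). By the tower law [K:Q] = [Q(√39,√6):Q(√39)] · [Q(√39):Q] = 2 · 2 = 4.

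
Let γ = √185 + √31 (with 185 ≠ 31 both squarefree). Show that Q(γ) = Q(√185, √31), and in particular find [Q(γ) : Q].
[Q(γ) : Q] = 4 (equivalently, Q(γ) = Q(√185, √31))

Obviously Q(γ) ⊆ Q(√185, √31), and [Q(√185, √31):Q] = 4 (since 185, 31 are distinct squarefree integers > 1 with 5735 not a perfect square). To show equality we compute the minimal polynomial of γ. From γ = √185 + √31: γ^2 = 185 + 2√(5735) + 31 = 216 + 2√(5735), so γ^2 - 216 = 2√(5735); squaring, (γ^2 - 216)^2 = 4·5735, i.e. γ^4 - 432γ^2 + 46656 - 22940 = 0, i.e. γ^4 - 432γ^2 + 23716 = 0. So γ is a root of x^4 - 432x^2 + 23716. This polynomial is irreducible over Q: it has no rational root (each ±√185 ± √31 is irrational), and any factorization into two quadratics over Q would force √(5735) ∈ Q (pairing opposite roots) or √185, √31 ∈ Q (other pairings), all impossible. Hence [Q(γ):Q] = 4 = [Q(√185, √31):Q], so Q(γ) = Q(√185, √31).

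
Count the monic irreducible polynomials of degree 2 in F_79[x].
There are 3081 monic irreducible polynomials of degree 2 over F_79

Each element of F_{79^2} that lies in no proper subfield is a root of exactly one monic irreducible of degree 2 over F_79, and each such polynomial has 2 distinct roots in F_{79^2}. By Möbius inversion the count is N_79(2) = (1/2) Σ_{d|2} μ(2/d) · 79^d = (1/2)(μ(2)·79^1 + μ(1)·79^2) = 6162/2 = 3081.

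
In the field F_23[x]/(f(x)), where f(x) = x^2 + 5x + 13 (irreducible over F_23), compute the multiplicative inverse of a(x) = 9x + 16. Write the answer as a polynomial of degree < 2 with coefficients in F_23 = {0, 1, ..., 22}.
a(x)^(-1) ≡ x + 16 (mod f(x))

Since f is irreducible over F_23, F_23[x]/(f) is a field and a(x) ≠ 0 has an inverse. Apply the extended Euclidean algorithm to f(x) and a(x) in F_23[x]: f(x) = (18x + 12)·a(x) + (5). The last nonzero remainder is the constant 5 = gcd(f, a) in F_23. Back-substituting through the division chain expresses 5 = s(x)·a(x) + t(x)·f(x) with s(x) ≡ 5x + 11 (mod f), so (5x + 11)·a(x) ≡ 5 (mod f). Multiplying by 5^(-1) ≡ 14 in F_23 gives a(x)^(-1) ≡ 14·(5x + 11) ≡ x + 16 (mod f). Check: (9x + 16)·(x + 16) = 9x^2 + 22x + 3 ≡ 1 (mod x^2 + 5x + 13).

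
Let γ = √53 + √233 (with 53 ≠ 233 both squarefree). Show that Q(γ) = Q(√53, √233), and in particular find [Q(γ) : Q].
[Q(γ) : Q] = 4 (equivalently, Q(γ) = Q(√53, √233))

Obviously Q(γ) ⊆ Q(√53, √233), and [Q(√53, √233):Q] = 4 (since 53, 233 are distinct squarefree integers > 1 with 12349 not a perfect square). To show equality we compute the minimal polynomial of γ. From γ = √53 + √233: γ^2 = 53 + 2√(12349) + 233 = 286 + 2√(12349), so γ^2 - 286 = 2√(12349); squaring, (γ^2 - 286)^2 = 4·12349, i.e. γ^4 - 572γ^2 + 81796 - 49396 = 0, i.e. γ^4 - 572γ^2 + 32400 = 0. So γ is a root of x^4 - 572x^2 + 32400. This polynomial is irreducible over Q: it has no rational root (each ±√53 ± √233 is irrational), and any factorization into two quadratics over Q would force √(12349) ∈ Q (pairing opposite roots) or √53, √233 ∈ Q (other pairings), all impossible. Hence [Q(γ):Q] = 4 = [Q(√53, √233):Q], so Q(γ) = Q(√53, √233).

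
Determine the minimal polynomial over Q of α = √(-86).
m_α(x) = x^2 + 86

α satisfies α^2 + 86 = 0, so x^2 + 86 annihilates α. Since d = -86 is squarefree and ≠ 1, it is not a perfect square in Q, so x^2 + 86 has no rational root and is therefore irreducible over Q (a degree-2 polynomial over a field is irreducible iff it has no root). Hence m_α(x) = x^2 + 86.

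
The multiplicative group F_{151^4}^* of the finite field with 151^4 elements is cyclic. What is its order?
|F_{151^4}^*| = 519885600

F_{151^4} has 151^4 = 519885601 elements; its multiplicative group consists of all nonzero elements, so |F_{151^4}^*| = 519885601 - 1 = 519885600. (It is cyclic since any finite subgroup of the multiplicative group of a field is cyclic.)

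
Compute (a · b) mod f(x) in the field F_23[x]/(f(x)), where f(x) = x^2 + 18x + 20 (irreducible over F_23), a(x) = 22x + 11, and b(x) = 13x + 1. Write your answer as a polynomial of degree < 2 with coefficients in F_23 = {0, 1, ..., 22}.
a · b ≡ 8x + 18 (mod f(x))

Multiply in F_23[x]: a(x)·b(x) = (22x + 11)·(13x + 1) = 10x^2 + 4x + 11. This has degree ≥ 2, so divide by f(x) over F_23: 10x^2 + 4x + 11 = (10)·(x^2 + 18x + 20) + (8x + 18). Hence a·b ≡ 8x + 18 (mod f). (F_23[x]/(f) is a field with 23^2 = 529 elements since f is irreducible of degree 2.)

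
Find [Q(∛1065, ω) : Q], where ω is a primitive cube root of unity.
[Q(∛1065, ω) : Q] = 6

[Q(∛1065):Q] = 3 (min poly x^3 - 1065, irreducible since 1065 is not a perfect cube). [Q(ω):Q] = 2 (min poly x^2 + x + 1). Since Q(∛1065) ⊂ R and ω ∉ R, we have ω ∉ Q(∛1065), so x^2 + x + 1 remains irreducible over Q(∛1065) and [Q(∛1065, ω) : Q(∛1065)] = 2. By the tower law, [Q(∛1065, ω) : Q] = 3 · 2 = 6. (In fact Q(∛1065, ω) is the splitting field of x^3 - 1065 over Q.)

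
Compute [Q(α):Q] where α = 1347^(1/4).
[Q(α):Q] = 4

α is a root of x^4 - 1347. By Eisenstein's criterion at the prime p = 3 (which divides the constant term 1347 but p^2 = 9 does not, since 1347 is squarefree), x^4 - 1347 is irreducible over Q. Hence [Q(α):Q] = 4.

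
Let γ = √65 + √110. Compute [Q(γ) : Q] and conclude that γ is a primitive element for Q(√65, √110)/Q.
[Q(γ) : Q] = 4 (equivalently, Q(γ) = Q(√65, √110))

Obviously Q(γ) ⊆ Q(√65, √110), and [Q(√65, √110):Q] = 4 (since 65, 110 are distinct squarefree integers > 1 with 7150 not a perfect square). To show equality we compute the minimal polynomial of γ. From γ = √65 + √110: γ^2 = 65 + 2√(7150) + 110 = 175 + 2√(7150), so γ^2 - 175 = 2√(7150); squaring, (γ^2 - 175)^2 = 4·7150, i.e. γ^4 - 350γ^2 + 30625 - 28600 = 0, i.e. γ^4 - 350γ^2 + 2025 = 0. So γ is a root of x^4 - 350x^2 + 2025. This polynomial is irreducible over Q: it has no rational root (each ±√65 ± √110 is irrational), and any factorization into two quadratics over Q would force √(7150) ∈ Q (pairing opposite roots) or √65, √110 ∈ Q (other pairings), all impossible. Hence [Q(γ):Q] = 4 = [Q(√65, √110):Q], so Q(γ) = Q(√65, √110).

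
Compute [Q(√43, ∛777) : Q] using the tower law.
[Q(√43, ∛777) : Q] = 6

Let L = Q(√43, ∛777). Since Q(√43) ⊂ L and [Q(√43):Q] = 2, the tower law gives 2 | [L:Q]. Likewise Q(∛777) ⊂ L with [Q(∛777):Q] = 3 (because 777 is not a perfect cube), so 3 | [L:Q]. As gcd(2,3) = 1, [L:Q] is divisible by 6. Conversely L is generated over Q by √43 and ∛777, so [L:Q] ≤ 2·3 = 6. Therefore [Q(√43, ∛777) : Q] = 6.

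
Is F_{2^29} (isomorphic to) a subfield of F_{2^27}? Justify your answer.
No: F_{2^29} is not a subfield of F_{2^27}

F_{p^m} embeds in F_{p^n} iff m | n. Here 29 ∤ 27 (since 27 = 0·29 + 27 with remainder 27 ≠ 0), so F_{2^29} is not a subfield of F_{2^27}. Equivalently: if it were, the tower law would give 29 = [F_{2^29}:F_2] dividing [F_{2^27}:F_2] = 27, contradiction.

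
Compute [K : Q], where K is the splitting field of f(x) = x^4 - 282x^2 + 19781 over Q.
[K : Q] = 4

Solving the quadratic in x^2: x^2 = (282 ± √(282^2 - 4·19781))/2 = (282 ± √400)/2 = (282 ± 20)/2, giving x^2 = 151 or x^2 = 131. So f(x) = (x^2 - 151)(x^2 - 131) and the roots of f are ±√151, ±√131. Hence the splitting field is K = Q(√151, √131). Since 151 and 131 are distinct squarefree integers > 1, their product 19781 is not a perfect square, so √131 ∉ Q(√151). By the tower law [K:Q] = [Q(√151,√131):Q(√151)] · [Q(√151):Q] = 2 · 2 = 4.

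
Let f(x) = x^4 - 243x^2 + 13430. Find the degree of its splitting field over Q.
[K : Q] = 4

Solving the quadratic in x^2: x^2 = (243 ± √(243^2 - 4·13430))/2 = (243 ± √5329)/2 = (243 ± 73)/2, giving x^2 = 85 or x^2 = 158. So f(x) = (x^2 - 85)(x^2 - 158) and the roots of f are ±√85, ±√158. Hence the splitting field is K = Q(√85, √158). Since 85 and 158 are distinct squarefree integers > 1, their product 13430 is not a perfect square, so √158 ∉ Q(√85). By the tower law [K:Q] = [Q(√85,√158):Q(√85)] · [Q(√85):Q] = 2 · 2 = 4.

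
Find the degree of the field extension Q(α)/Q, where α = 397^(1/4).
[Q(α):Q] = 4

α is a root of x^4 - 397. By Eisenstein's criterion at the prime p = 397 (which divides the constant term 397 but p^2 = 157609 does not, since 397 is squarefree), x^4 - 397 is irreducible over Q. Hence [Q(α):Q] = 4.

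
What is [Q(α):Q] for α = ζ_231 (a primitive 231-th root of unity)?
[Q(α):Q] = 120

The minimal polynomial of ζ_231 over Q is the 231-th cyclotomic polynomial Φ_231(x), which is irreducible over Q and has degree φ(231) = 120. Hence [Q(α):Q] = φ(231) = 120.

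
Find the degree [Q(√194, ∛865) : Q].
[Q(√194, ∛865) : Q] = 6

Let L = Q(√194, ∛865). Since Q(√194) ⊂ L and [Q(√194):Q] = 2, the tower law gives 2 | [L:Q]. Likewise Q(∛865) ⊂ L with [Q(∛865):Q] = 3 (because 865 is not a perfect cube), so 3 | [L:Q]. As gcd(2,3) = 1, [L:Q] is divisible by 6. Conversely L is generated over Q by √194 and ∛865, so [L:Q] ≤ 2·3 = 6. Therefore [Q(√194, ∛865) : Q] = 6.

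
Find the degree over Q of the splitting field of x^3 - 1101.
[K : Q] = 6

The roots of x^3 - 1101 are ∛1101, ω∛1101, ω^2∛1101 where ω = e^(2πi/3) is a primitive cube root of unity, so K = Q(∛1101, ω). Now [Q(∛1101):Q] = 3 (since 1101 is not a perfect cube, x^3 - 1101 is irreducible) and [Q(ω):Q] = 2. Both 2 and 3 divide [K:Q], and [K:Q] ≤ 3·2 = 6, so [K:Q] = 6. (Equivalently: Q(∛1101) ⊂ R but ω ∉ R, so [K : Q(∛1101)] = 2.)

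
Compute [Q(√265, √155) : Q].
[Q(√265, √155) : Q] = 4

[Q(√265):Q] = 2 (min poly x^2 - 265, irreducible since 265 is squarefree > 1). For the top step, suppose √155 ∈ Q(√265), say √155 = c + d√265 with c, d ∈ Q. Squaring: 155 = c^2 + 265d^2 + 2cd√265. Since √265 ∉ Q this forces 2cd = 0. If d = 0 then √155 = c ∈ Q, contradicting 155 squarefree > 1. If c = 0 then 155 = 265d^2, so 265·155 = (265d)^2 is a perfect square in Q — but 265·155 = 41075 is not a perfect square (since 265 and 155 are distinct squarefree integers). Contradiction. Hence √155 ∉ Q(√265), so x^2 - 155 stays irreducible over Q(√265) and [Q(√265, √155) : Q(√265)] = 2. By the tower law, [Q(√265, √155) : Q] = 2 · 2 = 4.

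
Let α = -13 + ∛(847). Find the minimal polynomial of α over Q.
m_α(x) = x^3 + 39x^2 + 507x + 1350

Set β = α + 13 = ∛(847), so β^3 = 847. Then (α + 13)^3 - 847 = 0, i.e. α is a root of g(x) = (x + 13)^3 - 847 = x^3 + 39x^2 + 507x + 1350. Since g(x) = h(x + 13) where h(x) = x^3 - 847, and h is irreducible over Q (because 847 is not a perfect cube, so h has no rational root, and a monic cubic with no rational root is irreducible), g is also irreducible (irreducibility is preserved under the substitution x → x + 13). Hence m_α(x) = x^3 + 39x^2 + 507x + 1350.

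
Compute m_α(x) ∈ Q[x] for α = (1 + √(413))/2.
m_α(x) = x^2 - x - 103

From 2α - 1 = √(413), squaring gives (2α - 1)^2 = 413, i.e. 4α^2 - 4α + 1 = 413, so α^2 - α + (1 - 413)/4 = 0. Since 413 ≡ 1 (mod 4), (1 - 413)/4 = -103 ∈ Z. The polynomial x^2 - x - 103 has discriminant 1 - 4·(-103) = 413, which is not a perfect square in Q (d = 413 is squarefree and ≠ 1), so x^2 - x - 103 is irreducible over Q. It is the minimal polynomial of α.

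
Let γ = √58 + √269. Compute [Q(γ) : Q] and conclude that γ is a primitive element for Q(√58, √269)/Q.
[Q(γ) : Q] = 4 (equivalently, Q(γ) = Q(√58, √269))

Obviously Q(γ) ⊆ Q(√58, √269), and [Q(√58, √269):Q] = 4 (since 58, 269 are distinct squarefree integers > 1 with 15602 not a perfect square). To show equality we compute the minimal polynomial of γ. From γ = √58 + √269: γ^2 = 58 + 2√(15602) + 269 = 327 + 2√(15602), so γ^2 - 327 = 2√(15602); squaring, (γ^2 - 327)^2 = 4·15602, i.e. γ^4 - 654γ^2 + 106929 - 62408 = 0, i.e. γ^4 - 654γ^2 + 44521 = 0. So γ is a root of x^4 - 654x^2 + 44521. This polynomial is irreducible over Q: it has no rational root (each ±√58 ± √269 is irrational), and any factorization into two quadratics over Q would force √(15602) ∈ Q (pairing opposite roots) or √58, √269 ∈ Q (other pairings), all impossible. Hence [Q(γ):Q] = 4 = [Q(√58, √269):Q], so Q(γ) = Q(√58, √269).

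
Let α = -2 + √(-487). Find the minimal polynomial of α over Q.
m_α(x) = x^2 + 4x + 491

From α + 2 = √(-487), squaring gives (α + 2)^2 = -487, i.e. α^2 + 4α + 4 = -487, so α^2 + 4α + 491 = 0. The discriminant of x^2 + 4x + 491 is (4)^2 - 4·(491) = 16 - 1964 = -1948, and 4·(-487) is not a perfect square in Q since -487 is squarefree and ≠ 1. Hence x^2 + 4x + 491 is irreducible over Q and is the minimal polynomial of α.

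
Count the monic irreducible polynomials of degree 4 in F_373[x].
There are 4839184878 monic irreducible polynomials of degree 4 over F_373

Each element of F_{373^4} that lies in no proper subfield is a root of exactly one monic irreducible of degree 4 over F_373, and each such polynomial has 4 distinct roots in F_{373^4}. By Möbius inversion the count is N_373(4) = (1/4) Σ_{d|4} μ(4/d) · 373^d = (1/4)(μ(4)·373^1 + μ(2)·373^2 + μ(1)·373^4) = 19356739512/4 = 4839184878.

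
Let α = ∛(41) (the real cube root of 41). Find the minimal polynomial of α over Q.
m_α(x) = x^3 - 41

α satisfies α^3 = 41, so x^3 - 41 annihilates α. By the rational root test, a rational root p/q (in lowest terms) of x^3 - 41 would satisfy p^3 = 41 q^3, forcing q = 1 and p^3 = 41; but 41 is not a perfect cube, contradiction. A monic cubic over Q with no rational root is irreducible (any nontrivial factorization would include a linear factor). Hence x^3 - 41 is the minimal polynomial of α, and in particular [Q(α):Q] = 3.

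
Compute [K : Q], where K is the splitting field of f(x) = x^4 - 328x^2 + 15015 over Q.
[K : Q] = 4

Solving the quadratic in x^2: x^2 = (328 ± √(328^2 - 4·15015))/2 = (328 ± √47524)/2 = (328 ± 218)/2, giving x^2 = 55 or x^2 = 273. So f(x) = (x^2 - 55)(x^2 - 273) and the roots of f are ±√55, ±√273. Hence the splitting field is K = Q(√55, √273). Since 55 and 273 are distinct squarefree integers > 1, their product 15015 is not a perfect square, so √273 ∉ Q(√55). By the tower law [K:Q] = [Q(√55,√273):Q(√55)] · [Q(√55):Q] = 2 · 2 = 4.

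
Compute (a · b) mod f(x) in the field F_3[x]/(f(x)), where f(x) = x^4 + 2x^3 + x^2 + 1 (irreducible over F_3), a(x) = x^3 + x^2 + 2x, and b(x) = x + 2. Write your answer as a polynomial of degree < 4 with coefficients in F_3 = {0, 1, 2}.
a · b ≡ x^3 + x + 2 (mod f(x))

Multiply in F_3[x]: a(x)·b(x) = (x^3 + x^2 + 2x)·(x + 2) = x^4 + x^2 + x. This has degree ≥ 4, so divide by f(x) over F_3: x^4 + x^2 + x = (1)·(x^4 + 2x^3 + x^2 + 1) + (x^3 + x + 2). Hence a·b ≡ x^3 + x + 2 (mod f). (F_3[x]/(f) is a field with 3^4 = 81 elements since f is irreducible of degree 4.)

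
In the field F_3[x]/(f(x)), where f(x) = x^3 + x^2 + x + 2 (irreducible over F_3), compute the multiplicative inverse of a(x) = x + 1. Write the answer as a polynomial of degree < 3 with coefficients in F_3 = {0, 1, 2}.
a(x)^(-1) ≡ 2x^2 + 2 (mod f(x))

Since f is irreducible over F_3, F_3[x]/(f) is a field and a(x) ≠ 0 has an inverse. Apply the extended Euclidean algorithm to f(x) and a(x) in F_3[x]: f(x) = (x^2 + 1)·a(x) + (1). The last nonzero remainder is the constant 1 = gcd(f, a) in F_3. Back-substituting through the division chain expresses 1 = s(x)·a(x) + t(x)·f(x) with s(x) ≡ 2x^2 + 2 (mod f), so a(x)^(-1) ≡ s(x) = 2x^2 + 2 (mod f). Check: (x + 1)·(2x^2 + 2) = 2x^3 + 2x^2 + 2x + 2 ≡ 1 (mod x^3 + x^2 + x + 2).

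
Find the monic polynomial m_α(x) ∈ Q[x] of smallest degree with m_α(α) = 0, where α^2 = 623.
m_α(x) = x^2 - 623

α satisfies α^2 - 623 = 0, so x^2 - 623 annihilates α. Since d = 623 is squarefree and ≠ 1, it is not a perfect square in Q, so x^2 - 623 has no rational root and is therefore irreducible over Q (a degree-2 polynomial over a field is irreducible iff it has no root). Hence m_α(x) = x^2 - 623.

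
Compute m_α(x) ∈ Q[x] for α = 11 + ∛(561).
m_α(x) = x^3 - 33x^2 + 363x - 1892

Set β = α - 11 = ∛(561), so β^3 = 561. Then (α - 11)^3 - 561 = 0, i.e. α is a root of g(x) = (x - 11)^3 - 561 = x^3 - 33x^2 + 363x - 1892. Since g(x) = h(x - 11) where h(x) = x^3 - 561, and h is irreducible over Q (because 561 is not a perfect cube, so h has no rational root, and a monic cubic with no rational root is irreducible), g is also irreducible (irreducibility is preserved under the substitution x → x - 11). Hence m_α(x) = x^3 - 33x^2 + 363x - 1892.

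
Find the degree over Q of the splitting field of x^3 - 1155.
[K : Q] = 6

The roots of x^3 - 1155 are ∛1155, ω∛1155, ω^2∛1155 where ω = e^(2πi/3) is a primitive cube root of unity, so K = Q(∛1155, ω). Now [Q(∛1155):Q] = 3 (since 1155 is not a perfect cube, x^3 - 1155 is irreducible) and [Q(ω):Q] = 2. Both 2 and 3 divide [K:Q], and [K:Q] ≤ 3·2 = 6, so [K:Q] = 6. (Equivalently: Q(∛1155) ⊂ R but ω ∉ R, so [K : Q(∛1155)] = 2.)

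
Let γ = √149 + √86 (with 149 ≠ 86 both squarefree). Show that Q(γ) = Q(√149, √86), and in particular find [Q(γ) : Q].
[Q(γ) : Q] = 4 (equivalently, Q(γ) = Q(√149, √86))

Obviously Q(γ) ⊆ Q(√149, √86), and [Q(√149, √86):Q] = 4 (since 149, 86 are distinct squarefree integers > 1 with 12814 not a perfect square). To show equality we compute the minimal polynomial of γ. From γ = √149 + √86: γ^2 = 149 + 2√(12814) + 86 = 235 + 2√(12814), so γ^2 - 235 = 2√(12814); squaring, (γ^2 - 235)^2 = 4·12814, i.e. γ^4 - 470γ^2 + 55225 - 51256 = 0, i.e. γ^4 - 470γ^2 + 3969 = 0. So γ is a root of x^4 - 470x^2 + 3969. This polynomial is irreducible over Q: it has no rational root (each ±√149 ± √86 is irrational), and any factorization into two quadratics over Q would force √(12814) ∈ Q (pairing opposite roots) or √149, √86 ∈ Q (other pairings), all impossible. Hence [Q(γ):Q] = 4 = [Q(√149, √86):Q], so Q(γ) = Q(√149, √86).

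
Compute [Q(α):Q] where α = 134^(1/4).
[Q(α):Q] = 4

α is a root of x^4 - 134. By Eisenstein's criterion at the prime p = 2 (which divides the constant term 134 but p^2 = 4 does not, since 134 is squarefree), x^4 - 134 is irreducible over Q. Hence [Q(α):Q] = 4.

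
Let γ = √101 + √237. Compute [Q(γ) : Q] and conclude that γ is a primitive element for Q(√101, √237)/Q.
[Q(γ) : Q] = 4 (equivalently, Q(γ) = Q(√101, √237))

Obviously Q(γ) ⊆ Q(√101, √237), and [Q(√101, √237):Q] = 4 (since 101, 237 are distinct squarefree integers > 1 with 23937 not a perfect square). To show equality we compute the minimal polynomial of γ. From γ = √101 + √237: γ^2 = 101 + 2√(23937) + 237 = 338 + 2√(23937), so γ^2 - 338 = 2√(23937); squaring, (γ^2 - 338)^2 = 4·23937, i.e. γ^4 - 676γ^2 + 114244 - 95748 = 0, i.e. γ^4 - 676γ^2 + 18496 = 0. So γ is a root of x^4 - 676x^2 + 18496. This polynomial is irreducible over Q: it has no rational root (each ±√101 ± √237 is irrational), and any factorization into two quadratics over Q would force √(23937) ∈ Q (pairing opposite roots) or √101, √237 ∈ Q (other pairings), all impossible. Hence [Q(γ):Q] = 4 = [Q(√101, √237):Q], so Q(γ) = Q(√101, √237).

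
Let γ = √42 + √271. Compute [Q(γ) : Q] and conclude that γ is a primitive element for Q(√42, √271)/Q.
[Q(γ) : Q] = 4 (equivalently, Q(γ) = Q(√42, √271))

Obviously Q(γ) ⊆ Q(√42, √271), and [Q(√42, √271):Q] = 4 (since 42, 271 are distinct squarefree integers > 1 with 11382 not a perfect square). To show equality we compute the minimal polynomial of γ. From γ = √42 + √271: γ^2 = 42 + 2√(11382) + 271 = 313 + 2√(11382), so γ^2 - 313 = 2√(11382); squaring, (γ^2 - 313)^2 = 4·11382, i.e. γ^4 - 626γ^2 + 97969 - 45528 = 0, i.e. γ^4 - 626γ^2 + 52441 = 0. So γ is a root of x^4 - 626x^2 + 52441. This polynomial is irreducible over Q: it has no rational root (each ±√42 ± √271 is irrational), and any factorization into two quadratics over Q would force √(11382) ∈ Q (pairing opposite roots) or √42, √271 ∈ Q (other pairings), all impossible. Hence [Q(γ):Q] = 4 = [Q(√42, √271):Q], so Q(γ) = Q(√42, √271).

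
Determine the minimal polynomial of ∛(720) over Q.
m_α(x) = x^3 - 720

α satisfies α^3 = 720, so x^3 - 720 annihilates α. By the rational root test, a rational root p/q (in lowest terms) of x^3 - 720 would satisfy p^3 = 720 q^3, forcing q = 1 and p^3 = 720; but 720 is not a perfect cube, contradiction. A monic cubic over Q with no rational root is irreducible (any nontrivial factorization would include a linear factor). Hence x^3 - 720 is the minimal polynomial of α, and in particular [Q(α):Q] = 3.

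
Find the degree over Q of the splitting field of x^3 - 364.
[K : Q] = 6

The roots of x^3 - 364 are ∛364, ω∛364, ω^2∛364 where ω = e^(2πi/3) is a primitive cube root of unity, so K = Q(∛364, ω). Now [Q(∛364):Q] = 3 (since 364 is not a perfect cube, x^3 - 364 is irreducible) and [Q(ω):Q] = 2. Both 2 and 3 divide [K:Q], and [K:Q] ≤ 3·2 = 6, so [K:Q] = 6. (Equivalently: Q(∛364) ⊂ R but ω ∉ R, so [K : Q(∛364)] = 2.)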